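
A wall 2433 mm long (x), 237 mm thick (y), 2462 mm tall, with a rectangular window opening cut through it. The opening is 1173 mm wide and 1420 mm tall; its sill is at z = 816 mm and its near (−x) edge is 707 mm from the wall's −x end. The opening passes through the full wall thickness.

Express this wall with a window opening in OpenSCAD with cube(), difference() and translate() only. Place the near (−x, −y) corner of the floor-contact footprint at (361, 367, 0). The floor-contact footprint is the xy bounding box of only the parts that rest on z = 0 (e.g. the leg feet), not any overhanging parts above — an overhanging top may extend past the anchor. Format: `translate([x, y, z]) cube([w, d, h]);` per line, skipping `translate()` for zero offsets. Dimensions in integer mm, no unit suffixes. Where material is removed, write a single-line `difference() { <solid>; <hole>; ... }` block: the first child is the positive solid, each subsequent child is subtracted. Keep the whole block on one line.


difference() { translate([361, 367, 0]) cube([2433, 237, 2462]); translate([1068, 367, 816]) cube([1173, 237, 1420]); }


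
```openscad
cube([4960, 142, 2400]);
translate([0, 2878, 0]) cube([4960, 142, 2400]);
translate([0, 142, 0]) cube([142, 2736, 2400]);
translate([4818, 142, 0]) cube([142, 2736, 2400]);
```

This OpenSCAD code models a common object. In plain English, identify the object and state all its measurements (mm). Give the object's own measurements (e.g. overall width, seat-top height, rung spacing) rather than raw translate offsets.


The wall frame of a small rectangular building: four walls, each 2400 mm tall and 142 mm thick, enclosing a footprint 4960 mm (x) by 3020 mm (y) outside-to-outside, with no floor or roof. The front and back walls (the −y and +y sides) span the full width; the two side walls fit between them.


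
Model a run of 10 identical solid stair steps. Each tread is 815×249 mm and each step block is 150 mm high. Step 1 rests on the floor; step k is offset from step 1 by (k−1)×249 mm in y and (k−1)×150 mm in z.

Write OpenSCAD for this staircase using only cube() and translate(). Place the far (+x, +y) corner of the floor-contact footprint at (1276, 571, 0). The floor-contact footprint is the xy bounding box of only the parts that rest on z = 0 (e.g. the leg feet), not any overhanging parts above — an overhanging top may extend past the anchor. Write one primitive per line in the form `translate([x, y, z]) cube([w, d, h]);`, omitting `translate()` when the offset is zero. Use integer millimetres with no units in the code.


translate([461, 322, 0]) cube([815, 249, 150]);
translate([461, 571, 150]) cube([815, 249, 150]);
translate([461, 820, 300]) cube([815, 249, 150]);
translate([461, 1069, 450]) cube([815, 249, 150]);
translate([461, 1318, 600]) cube([815, 249, 150]);
translate([461, 1567, 750]) cube([815, 249, 150]);
translate([461, 1816, 900]) cube([815, 249, 150]);
translate([461, 2065, 1050]) cube([815, 249, 150]);
translate([461, 2314, 1200]) cube([815, 249, 150]);
translate([461, 2563, 1350]) cube([815, 249, 150]);


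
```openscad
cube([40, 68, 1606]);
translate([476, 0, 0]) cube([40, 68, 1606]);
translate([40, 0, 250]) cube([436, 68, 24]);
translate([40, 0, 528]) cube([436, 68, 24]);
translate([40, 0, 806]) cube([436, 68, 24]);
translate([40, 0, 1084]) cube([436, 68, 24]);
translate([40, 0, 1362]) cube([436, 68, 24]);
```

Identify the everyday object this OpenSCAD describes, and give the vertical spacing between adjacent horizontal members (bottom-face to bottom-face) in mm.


A ladder. The rung spacing is 278 mm.

Two tall 40×68 posts with 5 short bars between them — a ladder. Adjacent rungs sit at z = 250 and z = 528, so the spacing is 528 − 250 = 278 mm.


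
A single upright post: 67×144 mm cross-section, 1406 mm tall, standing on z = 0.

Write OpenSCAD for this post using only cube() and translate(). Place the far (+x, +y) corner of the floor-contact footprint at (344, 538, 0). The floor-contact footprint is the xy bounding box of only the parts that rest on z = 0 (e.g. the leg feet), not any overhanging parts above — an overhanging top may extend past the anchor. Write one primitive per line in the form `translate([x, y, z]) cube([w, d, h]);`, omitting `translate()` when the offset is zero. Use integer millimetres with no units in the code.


translate([277, 394, 0]) cube([67, 144, 1406]);


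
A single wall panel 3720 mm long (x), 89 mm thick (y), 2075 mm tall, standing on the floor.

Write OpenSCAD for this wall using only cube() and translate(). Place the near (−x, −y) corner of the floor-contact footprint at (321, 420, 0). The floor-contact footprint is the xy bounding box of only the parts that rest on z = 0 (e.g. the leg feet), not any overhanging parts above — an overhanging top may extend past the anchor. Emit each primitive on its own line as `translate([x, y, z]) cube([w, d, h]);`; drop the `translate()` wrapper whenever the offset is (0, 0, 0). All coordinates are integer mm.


translate([321, 420, 0]) cube([3720, 89, 2075]);


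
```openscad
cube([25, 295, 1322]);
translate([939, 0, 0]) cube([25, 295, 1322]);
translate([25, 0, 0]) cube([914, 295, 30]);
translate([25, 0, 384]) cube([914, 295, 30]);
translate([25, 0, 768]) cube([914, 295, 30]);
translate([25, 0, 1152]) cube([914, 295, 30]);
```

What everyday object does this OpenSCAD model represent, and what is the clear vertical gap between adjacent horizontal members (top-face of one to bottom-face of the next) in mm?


A bookshelf. The clear shelf gap is 354 mm.

Two tall side panels with 4 horizontal boards between them — a bookshelf. The first two shelf undersides are at z = 0 and z = 384; with shelf thickness 30, the clear gap is 384 − 0 − 30 = 354 mm.


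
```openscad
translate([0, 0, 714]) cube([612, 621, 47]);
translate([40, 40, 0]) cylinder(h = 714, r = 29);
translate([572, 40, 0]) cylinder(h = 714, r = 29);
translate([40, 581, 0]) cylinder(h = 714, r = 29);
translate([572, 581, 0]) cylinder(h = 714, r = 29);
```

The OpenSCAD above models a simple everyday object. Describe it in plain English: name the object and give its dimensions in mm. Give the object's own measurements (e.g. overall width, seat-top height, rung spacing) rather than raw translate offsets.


A rectangular dining table. The top is 612×621×47 mm with its upper surface at z = 761 mm. It stands on four round legs of 58 mm diameter, each leg's bounding box inset 11 mm from the nearest pair of top edges, running from the floor to the underside of the top.


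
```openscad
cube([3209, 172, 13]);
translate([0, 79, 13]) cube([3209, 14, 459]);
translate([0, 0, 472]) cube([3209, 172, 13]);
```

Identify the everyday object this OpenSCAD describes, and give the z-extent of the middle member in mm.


An I-beam. The web height is 459 mm.

Two wide flanges with a thin centred web — an I-beam. Overall 485 mm minus two 13 mm flanges gives a web of 485 − 2·13 = 459 mm.


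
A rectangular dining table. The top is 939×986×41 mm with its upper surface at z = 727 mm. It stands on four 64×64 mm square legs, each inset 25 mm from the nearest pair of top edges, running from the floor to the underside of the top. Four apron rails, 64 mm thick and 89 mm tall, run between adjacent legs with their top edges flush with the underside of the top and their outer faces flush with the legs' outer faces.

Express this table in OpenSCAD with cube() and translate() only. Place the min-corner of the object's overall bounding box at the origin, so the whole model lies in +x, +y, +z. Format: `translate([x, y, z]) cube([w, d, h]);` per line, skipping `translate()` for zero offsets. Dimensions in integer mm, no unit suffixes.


translate([0, 0, 686]) cube([939, 986, 41]);
translate([25, 25, 0]) cube([64, 64, 686]);
translate([850, 25, 0]) cube([64, 64, 686]);
translate([25, 897, 0]) cube([64, 64, 686]);
translate([850, 897, 0]) cube([64, 64, 686]);
translate([89, 25, 597]) cube([761, 64, 89]);
translate([89, 897, 597]) cube([761, 64, 89]);
translate([25, 89, 597]) cube([64, 808, 89]);
translate([850, 89, 597]) cube([64, 808, 89]);


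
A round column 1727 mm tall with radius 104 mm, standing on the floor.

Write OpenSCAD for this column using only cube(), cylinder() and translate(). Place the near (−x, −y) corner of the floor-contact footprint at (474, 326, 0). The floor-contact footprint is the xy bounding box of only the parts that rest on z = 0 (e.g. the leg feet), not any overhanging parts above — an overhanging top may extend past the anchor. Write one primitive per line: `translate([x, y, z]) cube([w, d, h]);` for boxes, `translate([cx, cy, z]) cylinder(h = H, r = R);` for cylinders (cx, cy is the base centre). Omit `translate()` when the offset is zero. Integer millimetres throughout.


translate([578, 430, 0]) cylinder(h = 1727, r = 104);


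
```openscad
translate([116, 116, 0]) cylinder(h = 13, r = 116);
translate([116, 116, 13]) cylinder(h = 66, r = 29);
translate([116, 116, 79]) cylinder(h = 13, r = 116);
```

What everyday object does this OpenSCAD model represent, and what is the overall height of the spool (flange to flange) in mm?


A spool. The overall height is 92 mm.

Three coaxial cylinders, large–small–large — a spool. Two 13 mm flanges and a 66 mm core give 13 + 66 + 13 = 92 mm.


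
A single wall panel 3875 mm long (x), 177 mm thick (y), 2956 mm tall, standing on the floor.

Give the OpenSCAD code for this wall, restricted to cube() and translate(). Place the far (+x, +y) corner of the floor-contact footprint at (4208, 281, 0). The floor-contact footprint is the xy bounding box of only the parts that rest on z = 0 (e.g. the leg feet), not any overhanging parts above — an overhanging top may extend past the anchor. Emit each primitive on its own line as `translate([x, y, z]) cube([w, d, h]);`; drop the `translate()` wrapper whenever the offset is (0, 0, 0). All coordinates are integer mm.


translate([333, 104, 0]) cube([3875, 177, 2956]);


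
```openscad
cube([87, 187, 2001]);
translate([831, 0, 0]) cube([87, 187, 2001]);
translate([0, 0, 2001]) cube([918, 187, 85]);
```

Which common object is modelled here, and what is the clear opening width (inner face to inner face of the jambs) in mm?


A door frame. The clear opening width is 744 mm.

Two 2001 mm tall posts with a header on top — a door frame. The left jamb is 87 mm wide at x = 0; the right jamb starts at x = 831. The clear opening is 831 − 87 = 744 mm.


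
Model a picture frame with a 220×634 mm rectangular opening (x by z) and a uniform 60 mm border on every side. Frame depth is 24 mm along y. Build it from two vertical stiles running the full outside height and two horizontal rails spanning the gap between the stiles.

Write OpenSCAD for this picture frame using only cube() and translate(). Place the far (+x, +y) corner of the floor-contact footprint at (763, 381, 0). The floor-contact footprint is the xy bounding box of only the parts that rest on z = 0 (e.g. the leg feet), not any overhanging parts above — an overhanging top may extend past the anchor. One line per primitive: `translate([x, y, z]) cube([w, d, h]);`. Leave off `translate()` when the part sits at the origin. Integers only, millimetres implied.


translate([423, 357, 0]) cube([60, 24, 754]);
translate([703, 357, 0]) cube([60, 24, 754]);
translate([483, 357, 0]) cube([220, 24, 60]);
translate([483, 357, 694]) cube([220, 24, 60]);


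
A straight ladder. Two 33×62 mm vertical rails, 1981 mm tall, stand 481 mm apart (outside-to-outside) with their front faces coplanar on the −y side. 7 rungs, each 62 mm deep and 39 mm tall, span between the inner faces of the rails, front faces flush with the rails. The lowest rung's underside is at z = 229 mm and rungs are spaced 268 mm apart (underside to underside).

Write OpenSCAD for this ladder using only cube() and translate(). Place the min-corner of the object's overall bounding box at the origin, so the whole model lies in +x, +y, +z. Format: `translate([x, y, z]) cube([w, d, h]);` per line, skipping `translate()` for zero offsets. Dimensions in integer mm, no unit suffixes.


cube([33, 62, 1981]);
translate([448, 0, 0]) cube([33, 62, 1981]);
translate([33, 0, 229]) cube([415, 62, 39]);
translate([33, 0, 497]) cube([415, 62, 39]);
translate([33, 0, 765]) cube([415, 62, 39]);
translate([33, 0, 1033]) cube([415, 62, 39]);
translate([33, 0, 1301]) cube([415, 62, 39]);
translate([33, 0, 1569]) cube([415, 62, 39]);
translate([33, 0, 1837]) cube([415, 62, 39]);


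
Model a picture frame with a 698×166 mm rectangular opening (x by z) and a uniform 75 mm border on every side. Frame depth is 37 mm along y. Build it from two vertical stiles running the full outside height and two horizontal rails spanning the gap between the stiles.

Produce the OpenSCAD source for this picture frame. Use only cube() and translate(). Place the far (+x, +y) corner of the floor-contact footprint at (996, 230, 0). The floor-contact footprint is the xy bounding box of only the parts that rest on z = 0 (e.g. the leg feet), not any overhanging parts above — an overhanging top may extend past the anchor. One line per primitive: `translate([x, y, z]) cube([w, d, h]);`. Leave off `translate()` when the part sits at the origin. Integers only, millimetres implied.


translate([148, 193, 0]) cube([75, 37, 316]);
translate([921, 193, 0]) cube([75, 37, 316]);
translate([223, 193, 0]) cube([698, 37, 75]);
translate([223, 193, 241]) cube([698, 37, 75]);


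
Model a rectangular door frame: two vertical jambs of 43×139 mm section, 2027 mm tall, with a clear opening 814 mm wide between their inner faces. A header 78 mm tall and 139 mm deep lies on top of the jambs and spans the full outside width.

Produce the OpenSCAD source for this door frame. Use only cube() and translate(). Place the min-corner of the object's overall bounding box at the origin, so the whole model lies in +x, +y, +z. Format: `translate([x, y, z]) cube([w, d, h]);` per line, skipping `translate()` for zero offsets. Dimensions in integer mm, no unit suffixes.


cube([43, 139, 2027]);
translate([857, 0, 0]) cube([43, 139, 2027]);
translate([0, 0, 2027]) cube([900, 139, 78]);


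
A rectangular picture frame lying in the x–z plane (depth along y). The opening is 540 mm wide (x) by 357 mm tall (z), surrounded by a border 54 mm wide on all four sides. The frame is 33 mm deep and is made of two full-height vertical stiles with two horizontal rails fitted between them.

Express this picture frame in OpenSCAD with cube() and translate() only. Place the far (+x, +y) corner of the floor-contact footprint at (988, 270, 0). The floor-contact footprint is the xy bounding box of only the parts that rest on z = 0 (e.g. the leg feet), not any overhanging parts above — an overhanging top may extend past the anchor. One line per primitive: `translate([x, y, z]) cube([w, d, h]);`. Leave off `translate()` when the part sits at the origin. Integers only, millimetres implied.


translate([340, 237, 0]) cube([54, 33, 465]);
translate([934, 237, 0]) cube([54, 33, 465]);
translate([394, 237, 0]) cube([540, 33, 54]);
translate([394, 237, 411]) cube([540, 33, 54]);


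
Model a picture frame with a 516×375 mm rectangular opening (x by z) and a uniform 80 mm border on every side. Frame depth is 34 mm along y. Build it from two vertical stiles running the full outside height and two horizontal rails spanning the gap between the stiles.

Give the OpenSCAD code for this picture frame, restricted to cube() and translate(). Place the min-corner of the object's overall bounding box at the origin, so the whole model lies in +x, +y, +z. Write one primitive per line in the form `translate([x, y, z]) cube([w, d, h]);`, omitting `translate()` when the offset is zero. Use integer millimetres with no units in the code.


cube([80, 34, 535]);
translate([596, 0, 0]) cube([80, 34, 535]);
translate([80, 0, 0]) cube([516, 34, 80]);
translate([80, 0, 455]) cube([516, 34, 80]);


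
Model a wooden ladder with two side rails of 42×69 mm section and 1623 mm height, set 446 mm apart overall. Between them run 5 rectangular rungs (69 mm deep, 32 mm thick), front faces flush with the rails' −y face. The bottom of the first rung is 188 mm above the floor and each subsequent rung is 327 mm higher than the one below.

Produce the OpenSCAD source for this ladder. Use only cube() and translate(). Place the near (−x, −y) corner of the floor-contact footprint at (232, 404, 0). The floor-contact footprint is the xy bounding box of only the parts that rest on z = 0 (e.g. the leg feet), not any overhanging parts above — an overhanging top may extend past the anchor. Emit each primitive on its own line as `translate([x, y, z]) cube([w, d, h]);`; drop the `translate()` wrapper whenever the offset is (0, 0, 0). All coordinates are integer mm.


translate([232, 404, 0]) cube([42, 69, 1623]);
translate([636, 404, 0]) cube([42, 69, 1623]);
translate([274, 404, 188]) cube([362, 69, 32]);
translate([274, 404, 515]) cube([362, 69, 32]);
translate([274, 404, 842]) cube([362, 69, 32]);
translate([274, 404, 1169]) cube([362, 69, 32]);
translate([274, 404, 1496]) cube([362, 69, 32]);


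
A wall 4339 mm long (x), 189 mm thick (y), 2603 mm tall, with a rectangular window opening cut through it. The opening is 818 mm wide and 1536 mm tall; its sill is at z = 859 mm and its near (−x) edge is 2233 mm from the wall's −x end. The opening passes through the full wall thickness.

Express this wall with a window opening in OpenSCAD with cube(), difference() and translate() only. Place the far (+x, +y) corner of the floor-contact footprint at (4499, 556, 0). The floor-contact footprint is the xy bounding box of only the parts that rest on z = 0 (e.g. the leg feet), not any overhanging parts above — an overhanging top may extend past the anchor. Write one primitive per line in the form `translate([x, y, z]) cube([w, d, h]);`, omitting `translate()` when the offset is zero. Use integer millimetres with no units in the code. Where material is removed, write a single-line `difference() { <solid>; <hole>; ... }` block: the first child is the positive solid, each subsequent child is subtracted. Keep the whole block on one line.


difference() { translate([160, 367, 0]) cube([4339, 189, 2603]); translate([2393, 367, 859]) cube([818, 189, 1536]); }


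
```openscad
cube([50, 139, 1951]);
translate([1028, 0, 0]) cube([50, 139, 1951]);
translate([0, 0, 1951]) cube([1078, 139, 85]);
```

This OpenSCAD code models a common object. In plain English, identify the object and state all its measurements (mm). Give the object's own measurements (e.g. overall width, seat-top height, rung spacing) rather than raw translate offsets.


A door frame. The clear opening is 978 mm wide and 1951 mm high. Two 50 mm wide jambs, 139 mm deep, stand either side of the opening from the floor to the top of the opening. A 85 mm thick head sits across the top of both jambs, spanning the full outside width of the frame.


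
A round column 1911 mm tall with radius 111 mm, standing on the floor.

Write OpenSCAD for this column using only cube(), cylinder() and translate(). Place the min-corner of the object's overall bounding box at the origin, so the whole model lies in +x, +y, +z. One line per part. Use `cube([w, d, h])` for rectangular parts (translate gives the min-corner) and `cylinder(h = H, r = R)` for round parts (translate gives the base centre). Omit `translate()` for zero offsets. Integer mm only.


translate([111, 111, 0]) cylinder(h = 1911, r = 111);


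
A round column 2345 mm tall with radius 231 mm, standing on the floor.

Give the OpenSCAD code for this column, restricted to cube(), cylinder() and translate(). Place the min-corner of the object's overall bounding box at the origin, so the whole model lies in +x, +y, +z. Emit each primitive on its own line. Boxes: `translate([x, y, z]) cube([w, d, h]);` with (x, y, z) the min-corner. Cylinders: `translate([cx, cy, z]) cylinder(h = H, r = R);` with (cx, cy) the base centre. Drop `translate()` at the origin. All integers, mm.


translate([231, 231, 0]) cylinder(h = 2345, r = 231);


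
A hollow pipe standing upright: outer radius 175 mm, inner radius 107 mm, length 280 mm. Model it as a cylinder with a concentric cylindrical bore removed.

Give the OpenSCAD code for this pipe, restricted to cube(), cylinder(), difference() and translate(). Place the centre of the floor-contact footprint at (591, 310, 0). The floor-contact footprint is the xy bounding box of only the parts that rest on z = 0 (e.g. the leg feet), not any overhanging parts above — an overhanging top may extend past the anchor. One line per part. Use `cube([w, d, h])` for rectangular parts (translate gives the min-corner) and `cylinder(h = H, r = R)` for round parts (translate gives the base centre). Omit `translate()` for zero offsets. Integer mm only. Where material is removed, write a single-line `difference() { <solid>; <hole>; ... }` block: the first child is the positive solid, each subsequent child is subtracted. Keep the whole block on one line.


difference() { translate([591, 310, 0]) cylinder(h = 280, r = 175); translate([591, 310, 0]) cylinder(h = 280, r = 107); }


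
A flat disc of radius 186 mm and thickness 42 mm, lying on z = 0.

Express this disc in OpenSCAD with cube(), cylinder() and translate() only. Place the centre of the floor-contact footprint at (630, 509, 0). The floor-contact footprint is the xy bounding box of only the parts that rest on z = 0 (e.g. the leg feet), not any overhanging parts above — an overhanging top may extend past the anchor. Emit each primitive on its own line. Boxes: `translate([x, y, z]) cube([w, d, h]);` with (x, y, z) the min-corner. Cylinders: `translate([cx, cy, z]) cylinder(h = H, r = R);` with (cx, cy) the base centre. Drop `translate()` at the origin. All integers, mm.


translate([630, 509, 0]) cylinder(h = 42, r = 186);


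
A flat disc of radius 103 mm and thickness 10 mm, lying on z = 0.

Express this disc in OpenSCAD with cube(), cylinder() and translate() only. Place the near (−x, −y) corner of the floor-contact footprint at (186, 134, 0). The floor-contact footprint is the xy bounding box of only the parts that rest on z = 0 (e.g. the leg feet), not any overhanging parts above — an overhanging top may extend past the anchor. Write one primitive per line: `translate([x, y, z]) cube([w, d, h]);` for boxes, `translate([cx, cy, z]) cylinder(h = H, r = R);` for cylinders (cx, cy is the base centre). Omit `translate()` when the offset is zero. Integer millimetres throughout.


translate([289, 237, 0]) cylinder(h = 10, r = 103);


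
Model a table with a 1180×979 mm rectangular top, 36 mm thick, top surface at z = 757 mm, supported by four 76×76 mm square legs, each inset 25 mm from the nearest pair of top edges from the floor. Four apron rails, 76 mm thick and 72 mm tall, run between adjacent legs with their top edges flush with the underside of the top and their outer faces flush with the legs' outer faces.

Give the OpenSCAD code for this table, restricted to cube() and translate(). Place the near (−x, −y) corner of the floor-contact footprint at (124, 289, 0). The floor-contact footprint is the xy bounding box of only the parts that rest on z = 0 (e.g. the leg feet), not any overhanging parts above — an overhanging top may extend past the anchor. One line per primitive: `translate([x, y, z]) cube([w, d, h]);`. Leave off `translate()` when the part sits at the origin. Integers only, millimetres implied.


translate([99, 264, 721]) cube([1180, 979, 36]);
translate([124, 289, 0]) cube([76, 76, 721]);
translate([1178, 289, 0]) cube([76, 76, 721]);
translate([124, 1142, 0]) cube([76, 76, 721]);
translate([1178, 1142, 0]) cube([76, 76, 721]);
translate([200, 289, 649]) cube([978, 76, 72]);
translate([200, 1142, 649]) cube([978, 76, 72]);
translate([124, 365, 649]) cube([76, 777, 72]);
translate([1178, 365, 649]) cube([76, 777, 72]);


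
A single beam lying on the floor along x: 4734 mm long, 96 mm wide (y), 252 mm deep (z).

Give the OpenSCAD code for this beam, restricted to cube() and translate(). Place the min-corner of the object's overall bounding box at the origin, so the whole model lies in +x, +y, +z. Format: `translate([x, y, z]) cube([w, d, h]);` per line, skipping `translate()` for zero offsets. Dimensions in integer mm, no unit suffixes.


cube([4734, 96, 252]);


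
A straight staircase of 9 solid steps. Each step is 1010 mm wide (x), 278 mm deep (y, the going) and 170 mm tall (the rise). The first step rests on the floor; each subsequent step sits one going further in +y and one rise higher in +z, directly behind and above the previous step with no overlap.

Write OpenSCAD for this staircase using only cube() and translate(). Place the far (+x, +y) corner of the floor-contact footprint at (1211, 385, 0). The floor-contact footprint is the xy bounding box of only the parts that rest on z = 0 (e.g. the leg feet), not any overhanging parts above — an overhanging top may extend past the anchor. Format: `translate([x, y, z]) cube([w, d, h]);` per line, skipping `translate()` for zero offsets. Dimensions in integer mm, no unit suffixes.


translate([201, 107, 0]) cube([1010, 278, 170]);
translate([201, 385, 170]) cube([1010, 278, 170]);
translate([201, 663, 340]) cube([1010, 278, 170]);
translate([201, 941, 510]) cube([1010, 278, 170]);
translate([201, 1219, 680]) cube([1010, 278, 170]);
translate([201, 1497, 850]) cube([1010, 278, 170]);
translate([201, 1775, 1020]) cube([1010, 278, 170]);
translate([201, 2053, 1190]) cube([1010, 278, 170]);
translate([201, 2331, 1360]) cube([1010, 278, 170]);


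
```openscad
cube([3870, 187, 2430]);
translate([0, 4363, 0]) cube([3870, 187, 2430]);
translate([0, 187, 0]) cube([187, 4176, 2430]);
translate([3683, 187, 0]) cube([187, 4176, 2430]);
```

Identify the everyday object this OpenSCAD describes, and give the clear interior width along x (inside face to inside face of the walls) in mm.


A house (or room) frame. The interior width is 3496 mm.

Four 2430 mm walls enclosing a rectangle with no floor or roof — a room or house frame. Outside width is 3870 mm and wall thickness is 187 mm, so the interior width is 3870 − 2 × 187 = 3496 mm.


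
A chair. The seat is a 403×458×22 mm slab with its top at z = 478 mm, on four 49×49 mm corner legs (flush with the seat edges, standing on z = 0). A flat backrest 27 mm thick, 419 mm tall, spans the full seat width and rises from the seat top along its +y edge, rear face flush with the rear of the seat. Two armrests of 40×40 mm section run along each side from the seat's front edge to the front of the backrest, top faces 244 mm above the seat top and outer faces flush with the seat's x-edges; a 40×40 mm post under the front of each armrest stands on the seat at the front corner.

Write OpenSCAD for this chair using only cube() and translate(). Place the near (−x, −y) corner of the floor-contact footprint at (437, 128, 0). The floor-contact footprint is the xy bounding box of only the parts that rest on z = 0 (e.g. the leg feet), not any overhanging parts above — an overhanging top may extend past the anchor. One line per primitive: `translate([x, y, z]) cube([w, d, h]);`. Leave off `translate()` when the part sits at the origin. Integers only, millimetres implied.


translate([437, 128, 456]) cube([403, 458, 22]);
translate([437, 128, 0]) cube([49, 49, 456]);
translate([791, 128, 0]) cube([49, 49, 456]);
translate([437, 537, 0]) cube([49, 49, 456]);
translate([791, 537, 0]) cube([49, 49, 456]);
translate([437, 559, 478]) cube([403, 27, 419]);
translate([437, 128, 682]) cube([40, 431, 40]);
translate([800, 128, 682]) cube([40, 431, 40]);
translate([437, 128, 478]) cube([40, 40, 204]);
translate([800, 128, 478]) cube([40, 40, 204]);


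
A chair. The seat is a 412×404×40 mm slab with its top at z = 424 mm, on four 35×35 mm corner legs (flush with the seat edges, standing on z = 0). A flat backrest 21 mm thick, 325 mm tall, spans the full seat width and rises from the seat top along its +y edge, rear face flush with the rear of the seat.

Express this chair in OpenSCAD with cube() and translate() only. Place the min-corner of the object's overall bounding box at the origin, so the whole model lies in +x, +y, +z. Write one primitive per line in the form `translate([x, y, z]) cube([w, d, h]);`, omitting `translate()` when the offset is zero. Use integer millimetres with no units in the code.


translate([0, 0, 384]) cube([412, 404, 40]);
cube([35, 35, 384]);
translate([377, 0, 0]) cube([35, 35, 384]);
translate([0, 369, 0]) cube([35, 35, 384]);
translate([377, 369, 0]) cube([35, 35, 384]);
translate([0, 383, 424]) cube([412, 21, 325]);


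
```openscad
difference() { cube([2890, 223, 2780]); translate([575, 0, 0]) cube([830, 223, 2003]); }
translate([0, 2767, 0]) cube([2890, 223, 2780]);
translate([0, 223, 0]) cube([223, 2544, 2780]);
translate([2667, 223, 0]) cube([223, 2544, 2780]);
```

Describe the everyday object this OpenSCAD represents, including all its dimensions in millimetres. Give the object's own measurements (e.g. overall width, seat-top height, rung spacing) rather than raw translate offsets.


A single room: four walls, each 2780 mm tall and 223 mm thick, enclosing an outside footprint 2890×2990 mm (x × y), no floor or roof. The front and back walls (−y and +y sides) run the full x-width; the side walls fit between their inner faces. A door opening 830 mm wide and 2003 mm tall is cut through the front wall from the floor up, its −x edge 575 mm from the wall's −x end.


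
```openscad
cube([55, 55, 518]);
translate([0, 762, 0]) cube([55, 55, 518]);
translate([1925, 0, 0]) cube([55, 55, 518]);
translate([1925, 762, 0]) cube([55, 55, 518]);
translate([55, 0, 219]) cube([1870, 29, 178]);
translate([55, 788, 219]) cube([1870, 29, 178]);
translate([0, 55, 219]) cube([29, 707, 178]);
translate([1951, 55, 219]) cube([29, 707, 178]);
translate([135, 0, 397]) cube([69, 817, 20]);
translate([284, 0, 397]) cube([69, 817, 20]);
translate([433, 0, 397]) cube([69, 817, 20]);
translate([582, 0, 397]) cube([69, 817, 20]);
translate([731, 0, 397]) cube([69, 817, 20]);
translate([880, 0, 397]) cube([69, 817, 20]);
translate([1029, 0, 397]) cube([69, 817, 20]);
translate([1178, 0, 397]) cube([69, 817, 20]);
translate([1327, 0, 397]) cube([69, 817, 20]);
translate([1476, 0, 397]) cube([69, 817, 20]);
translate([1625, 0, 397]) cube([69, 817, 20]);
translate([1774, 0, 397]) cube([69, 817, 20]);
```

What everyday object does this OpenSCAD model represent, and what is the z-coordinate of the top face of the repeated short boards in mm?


A bed frame. The slat-top height is 417 mm.

Four posts, four rails, and a row of slats — a bed frame. Slats sit on the rails at z = 219 + 178 = 397; with slat thickness 20, the top is 417 mm.


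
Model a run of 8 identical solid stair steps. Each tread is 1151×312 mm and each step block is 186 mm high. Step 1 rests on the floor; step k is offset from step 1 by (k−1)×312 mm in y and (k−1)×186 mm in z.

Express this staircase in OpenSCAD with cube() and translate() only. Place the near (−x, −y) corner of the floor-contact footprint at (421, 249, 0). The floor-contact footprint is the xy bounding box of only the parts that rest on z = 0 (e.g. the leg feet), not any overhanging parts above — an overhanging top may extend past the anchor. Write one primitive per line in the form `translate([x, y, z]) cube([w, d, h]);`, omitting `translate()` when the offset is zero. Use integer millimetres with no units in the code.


translate([421, 249, 0]) cube([1151, 312, 186]);
translate([421, 561, 186]) cube([1151, 312, 186]);
translate([421, 873, 372]) cube([1151, 312, 186]);
translate([421, 1185, 558]) cube([1151, 312, 186]);
translate([421, 1497, 744]) cube([1151, 312, 186]);
translate([421, 1809, 930]) cube([1151, 312, 186]);
translate([421, 2121, 1116]) cube([1151, 312, 186]);
translate([421, 2433, 1302]) cube([1151, 312, 186]);


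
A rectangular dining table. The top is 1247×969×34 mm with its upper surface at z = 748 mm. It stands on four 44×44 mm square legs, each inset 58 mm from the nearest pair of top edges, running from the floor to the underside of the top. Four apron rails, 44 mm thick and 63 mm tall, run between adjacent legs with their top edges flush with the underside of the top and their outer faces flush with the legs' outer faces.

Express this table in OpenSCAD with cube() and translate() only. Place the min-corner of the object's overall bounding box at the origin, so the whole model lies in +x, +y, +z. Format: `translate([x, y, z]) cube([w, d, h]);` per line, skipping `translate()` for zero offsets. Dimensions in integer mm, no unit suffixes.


translate([0, 0, 714]) cube([1247, 969, 34]);
translate([58, 58, 0]) cube([44, 44, 714]);
translate([1145, 58, 0]) cube([44, 44, 714]);
translate([58, 867, 0]) cube([44, 44, 714]);
translate([1145, 867, 0]) cube([44, 44, 714]);
translate([102, 58, 651]) cube([1043, 44, 63]);
translate([102, 867, 651]) cube([1043, 44, 63]);
translate([58, 102, 651]) cube([44, 765, 63]);
translate([1145, 102, 651]) cube([44, 765, 63]);


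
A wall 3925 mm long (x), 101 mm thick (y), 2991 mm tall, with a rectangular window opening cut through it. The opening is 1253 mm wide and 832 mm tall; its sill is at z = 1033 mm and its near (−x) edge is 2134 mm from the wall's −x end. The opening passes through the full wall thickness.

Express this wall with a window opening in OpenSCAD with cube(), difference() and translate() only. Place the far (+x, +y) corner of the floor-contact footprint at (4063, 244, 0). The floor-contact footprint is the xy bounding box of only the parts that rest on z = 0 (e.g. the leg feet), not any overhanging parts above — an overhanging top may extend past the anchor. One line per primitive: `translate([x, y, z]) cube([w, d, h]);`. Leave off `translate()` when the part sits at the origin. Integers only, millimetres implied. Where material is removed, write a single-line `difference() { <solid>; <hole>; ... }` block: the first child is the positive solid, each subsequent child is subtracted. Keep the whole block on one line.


difference() { translate([138, 143, 0]) cube([3925, 101, 2991]); translate([2272, 143, 1033]) cube([1253, 101, 832]); }


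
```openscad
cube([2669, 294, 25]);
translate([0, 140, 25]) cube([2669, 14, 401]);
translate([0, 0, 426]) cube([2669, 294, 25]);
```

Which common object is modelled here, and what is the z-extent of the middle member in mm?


An I-beam. The web height is 401 mm.

Two wide flanges with a thin centred web — an I-beam. Overall 451 mm minus two 25 mm flanges gives a web of 451 − 2·25 = 401 mm.


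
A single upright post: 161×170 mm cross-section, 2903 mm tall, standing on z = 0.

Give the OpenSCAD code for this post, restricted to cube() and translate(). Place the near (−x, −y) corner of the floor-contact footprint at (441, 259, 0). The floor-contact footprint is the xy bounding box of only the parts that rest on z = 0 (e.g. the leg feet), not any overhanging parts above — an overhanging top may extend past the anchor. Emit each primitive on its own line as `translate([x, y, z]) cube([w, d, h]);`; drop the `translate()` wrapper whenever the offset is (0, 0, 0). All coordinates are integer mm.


translate([441, 259, 0]) cube([161, 170, 2903]);


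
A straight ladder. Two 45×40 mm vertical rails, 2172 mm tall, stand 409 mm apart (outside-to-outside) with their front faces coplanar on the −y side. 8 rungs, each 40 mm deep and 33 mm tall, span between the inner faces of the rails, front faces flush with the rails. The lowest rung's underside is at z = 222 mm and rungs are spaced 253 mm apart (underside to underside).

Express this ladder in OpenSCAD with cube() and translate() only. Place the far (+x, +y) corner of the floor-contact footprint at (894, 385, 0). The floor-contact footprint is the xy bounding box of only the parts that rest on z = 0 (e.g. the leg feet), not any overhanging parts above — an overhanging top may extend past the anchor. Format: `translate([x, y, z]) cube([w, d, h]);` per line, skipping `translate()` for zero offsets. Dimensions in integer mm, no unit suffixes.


translate([485, 345, 0]) cube([45, 40, 2172]);
translate([849, 345, 0]) cube([45, 40, 2172]);
translate([530, 345, 222]) cube([319, 40, 33]);
translate([530, 345, 475]) cube([319, 40, 33]);
translate([530, 345, 728]) cube([319, 40, 33]);
translate([530, 345, 981]) cube([319, 40, 33]);
translate([530, 345, 1234]) cube([319, 40, 33]);
translate([530, 345, 1487]) cube([319, 40, 33]);
translate([530, 345, 1740]) cube([319, 40, 33]);
translate([530, 345, 1993]) cube([319, 40, 33]);


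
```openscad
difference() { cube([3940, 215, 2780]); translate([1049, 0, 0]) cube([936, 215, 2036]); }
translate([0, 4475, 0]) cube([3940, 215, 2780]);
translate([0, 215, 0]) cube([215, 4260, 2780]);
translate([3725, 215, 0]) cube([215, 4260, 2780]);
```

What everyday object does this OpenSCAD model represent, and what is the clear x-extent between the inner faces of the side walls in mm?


A single room. The interior width is 3510 mm.

Four walls enclosing a rectangle with a door in the front wall — a room. Outside width 3940 minus two 215 mm walls gives 3510 mm.


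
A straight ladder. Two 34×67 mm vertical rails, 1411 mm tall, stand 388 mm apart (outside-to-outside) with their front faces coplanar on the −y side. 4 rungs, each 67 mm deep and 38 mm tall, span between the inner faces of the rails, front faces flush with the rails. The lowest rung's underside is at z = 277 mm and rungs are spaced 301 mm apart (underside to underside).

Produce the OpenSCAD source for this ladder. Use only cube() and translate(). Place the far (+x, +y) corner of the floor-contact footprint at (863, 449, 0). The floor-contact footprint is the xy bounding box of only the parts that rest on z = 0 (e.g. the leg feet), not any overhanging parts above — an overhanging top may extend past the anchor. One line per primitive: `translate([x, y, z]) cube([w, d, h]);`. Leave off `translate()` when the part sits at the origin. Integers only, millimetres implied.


translate([475, 382, 0]) cube([34, 67, 1411]);
translate([829, 382, 0]) cube([34, 67, 1411]);
translate([509, 382, 277]) cube([320, 67, 38]);
translate([509, 382, 578]) cube([320, 67, 38]);
translate([509, 382, 879]) cube([320, 67, 38]);
translate([509, 382, 1180]) cube([320, 67, 38]);


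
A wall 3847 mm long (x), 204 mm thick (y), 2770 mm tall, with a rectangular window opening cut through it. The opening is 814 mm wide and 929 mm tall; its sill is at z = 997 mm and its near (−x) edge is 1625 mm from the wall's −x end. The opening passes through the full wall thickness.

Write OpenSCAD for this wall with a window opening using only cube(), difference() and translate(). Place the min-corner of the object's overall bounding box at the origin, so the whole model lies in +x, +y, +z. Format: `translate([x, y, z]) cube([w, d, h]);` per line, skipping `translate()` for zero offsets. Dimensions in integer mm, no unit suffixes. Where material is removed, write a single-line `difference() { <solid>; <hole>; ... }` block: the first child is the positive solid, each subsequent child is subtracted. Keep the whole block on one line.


difference() { cube([3847, 204, 2770]); translate([1625, 0, 997]) cube([814, 204, 929]); }


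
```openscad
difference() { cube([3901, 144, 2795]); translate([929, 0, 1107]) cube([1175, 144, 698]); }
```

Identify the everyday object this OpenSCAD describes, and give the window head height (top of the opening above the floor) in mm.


A wall with a window opening. The window head height is 1805 mm.

A wall with a rectangular opening subtracted — a window. Sill at z = 1107, opening 698 mm tall, so the head is at 1107 + 698 = 1805 mm.


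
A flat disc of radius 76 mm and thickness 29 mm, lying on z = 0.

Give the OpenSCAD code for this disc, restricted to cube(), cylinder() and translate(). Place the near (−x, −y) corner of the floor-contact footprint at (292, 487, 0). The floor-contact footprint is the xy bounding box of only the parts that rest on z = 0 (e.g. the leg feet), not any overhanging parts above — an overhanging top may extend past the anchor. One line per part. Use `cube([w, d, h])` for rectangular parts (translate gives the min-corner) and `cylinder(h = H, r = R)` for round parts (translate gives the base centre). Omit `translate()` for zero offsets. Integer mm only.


translate([368, 563, 0]) cylinder(h = 29, r = 76);
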